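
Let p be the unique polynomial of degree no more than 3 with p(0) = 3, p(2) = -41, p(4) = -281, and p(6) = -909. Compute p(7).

-2857/2

Forward differences of the values at x = 0, 2, 4, 6:
  p  : 3  -41  -281  -909
  Δ  : -44  -240  -628
  Δ^2: -196  -388
  Δ^3: -192
The third differences are constant, confirming degree 3.
Interpolating (Newton forward form) and evaluating at x = 7 gives p(7) = -2857/2.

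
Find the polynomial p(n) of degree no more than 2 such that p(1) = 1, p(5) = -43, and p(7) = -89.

p(n) = -2n^2 + n + 2

Using the Lagrange interpolation formula with nodes 1, 5, 7:
  L_0(n) = (n - 5)(n - 7) / 24
  L_1(n) = (n - 1)(n - 7) / -8
  L_2(n) = (n - 1)(n - 5) / 12
Then p(n) = 1·L_0(n) - 43·L_1(n) - 89·L_2(n).
Expanding and collecting terms gives p(n) = -2n^2 + n + 2.
Check: p(7) = -89. ✓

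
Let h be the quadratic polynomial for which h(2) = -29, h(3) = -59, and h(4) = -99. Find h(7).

Forward differences of the values at s = 2, 3, 4:
  h  : -29  -59  -99
  Δ  : -30  -40
  Δ^2: -10
The second differences are constant, confirming degree 2.
Interpolating (Newton forward form) and evaluating at s = 7 gives h(7) = -279.

-279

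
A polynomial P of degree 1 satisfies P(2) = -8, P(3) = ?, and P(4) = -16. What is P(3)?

-12

On equispaced nodes a degree-1 polynomial has vanishing second forward difference, so
  P(2) - 2·P(3) + P(4) = 0.
Substituting the known values and solving for P(3):
  -2·P(3) = 24
  P(3) = -12.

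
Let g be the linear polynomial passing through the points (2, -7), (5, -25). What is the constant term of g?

Write g(n) = an + b. Substituting each data point gives a linear system:
  2a + b = -7
  5a + b = -25
Solving the system yields a = -6, b = 5.
So g(n) = -6n + 5.
The constant term is 5.

5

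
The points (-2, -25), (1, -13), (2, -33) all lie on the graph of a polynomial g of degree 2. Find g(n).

g(n) = -6n^2 - 2n - 5

Write g(n) = an^2 + bn + c. Substituting each data point gives a linear system:
  4a - 2b + c = -25
  a + b + c = -13
  4a + 2b + c = -33
Solving the system yields a = -6, b = -2, c = -5.
So g(n) = -6n^2 - 2n - 5.
Check: g(1) = -13. ✓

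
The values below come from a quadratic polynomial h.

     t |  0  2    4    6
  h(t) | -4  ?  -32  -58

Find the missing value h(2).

-14

The 3 known points determine the degree-2 polynomial uniquely.
Write h(t) = at^2 + bt + c. Substituting each data point gives a linear system:
  c = -4
  16a + 4b + c = -32
  36a + 6b + c = -58
Solving the system yields a = -1, b = -3, c = -4.
So h(t) = -t^2 - 3t - 4.
Then h(2) = -14.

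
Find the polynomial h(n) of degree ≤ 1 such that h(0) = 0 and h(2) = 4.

Using the Lagrange interpolation formula with nodes 0, 2:
  L_0(n) = (n - 2) / -2
  L_1(n) = n / 2
Then h(n) = 0·L_0(n) + 4·L_1(n).
Expanding and collecting terms gives h(n) = 2n.
Check: h(2) = 4. ✓

h(n) = 2n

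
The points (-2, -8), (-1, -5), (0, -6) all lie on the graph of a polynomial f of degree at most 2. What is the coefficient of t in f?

Write f(t) = at^2 + bt + c. Substituting each data point gives a linear system:
  4a - 2b + c = -8
  a - b + c = -5
  c = -6
Solving the system yields a = -2, b = -3, c = -6.
So f(t) = -2t^2 - 3t - 6.
The coefficient of t is -3.

-3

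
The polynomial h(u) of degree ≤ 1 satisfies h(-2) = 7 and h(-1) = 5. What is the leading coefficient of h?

Write h(u) = au + b. Substituting each data point gives a linear system:
  -2a + b = 7
  -a + b = 5
Solving the system yields a = -2, b = 3.
So h(u) = -2u + 3.
The leading coefficient is -2.

-2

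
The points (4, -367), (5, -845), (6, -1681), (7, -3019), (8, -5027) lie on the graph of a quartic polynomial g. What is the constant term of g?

Write g(t) = at^4 + bt^3 + ct^2 + dt + e. Substituting each data point gives a linear system:
  256a + 64b + 16c + 4d + e = -367
  625a + 125b + 25c + 5d + e = -845
  1296a + 216b + 36c + 6d + e = -1681
  2401a + 343b + 49c + 7d + e = -3019
  4096a + 512b + 64c + 8d + e = -5027
Solving the system yields a = -1, b = -2, c = 2, d = -5, e = 5.
So g(t) = -t⁴ - 2t³ + 2t² - 5t + 5.
The constant term is 5.

5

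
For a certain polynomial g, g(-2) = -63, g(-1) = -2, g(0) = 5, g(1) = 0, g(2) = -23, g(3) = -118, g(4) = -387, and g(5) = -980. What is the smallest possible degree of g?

Forward differences of the values at u = -2, -1, 0, 1, 2, 3, 4, 5:
  g  : -63  -2  5  0  -23  -118  -387  -980
  Δ  : 61  7  -5  -23  -95  -269  -593
  Δ^2: -54  -12  -18  -72  -174  -324
  Δ^3: 42  -6  -54  -102  -150
  Δ^4: -48  -48  -48  -48
  Δ^5: 0  0  0
  Δ^6: 0  0
  Δ^7: 0
The fourth differences are constant (-48) and nonzero, while all higher differences vanish, so the minimal degree is 4.

4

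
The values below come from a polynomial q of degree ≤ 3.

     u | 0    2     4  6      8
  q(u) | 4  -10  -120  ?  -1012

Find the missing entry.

On equispaced nodes a degree-3 polynomial has vanishing fourth forward difference, so
  q(0) - 4·q(2) + 6·q(4) - 4·q(6) + q(8) = 0.
Substituting the known values and solving for q(6):
  -4·q(6) = 1688
  q(6) = -422.

-422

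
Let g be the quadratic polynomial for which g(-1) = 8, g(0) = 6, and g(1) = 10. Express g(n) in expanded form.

Write g(n) = an^2 + bn + c. Substituting each data point gives a linear system:
  a - b + c = 8
  c = 6
  a + b + c = 10
Solving the system yields a = 3, b = 1, c = 6.
So g(n) = 3n^2 + n + 6.
Check: g(1) = 10. ✓

g(n) = 3n^2 + n + 6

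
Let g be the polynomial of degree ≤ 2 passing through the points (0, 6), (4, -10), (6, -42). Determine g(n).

Using the Lagrange interpolation formula with nodes 0, 4, 6:
  L_0(n) = (n - 4)(n - 6) / 24
  L_1(n) = n(n - 6) / -8
  L_2(n) = n(n - 4) / 12
Then g(n) = 6·L_0(n) - 10·L_1(n) - 42·L_2(n).
Expanding and collecting terms gives g(n) = -2n^2 + 4n + 6.
Check: g(4) = -10. ✓

g(n) = -2n^2 + 4n + 6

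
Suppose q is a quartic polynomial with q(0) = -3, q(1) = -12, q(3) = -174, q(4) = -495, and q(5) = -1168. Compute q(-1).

Write q(t) = at^4 + bt^3 + ct^2 + dt + e. Substituting each data point gives a linear system:
  e = -3
  a + b + c + d + e = -12
  81a + 27b + 9c + 3d + e = -174
  256a + 64b + 16c + 4d + e = -495
  625a + 125b + 25c + 5d + e = -1168
Solving the system yields a = -2, b = 2, c = -6, d = -3, e = -3.
So q(t) = -2t^4 + 2t^3 - 6t^2 - 3t - 3.
Then q(-1) = -10.

-10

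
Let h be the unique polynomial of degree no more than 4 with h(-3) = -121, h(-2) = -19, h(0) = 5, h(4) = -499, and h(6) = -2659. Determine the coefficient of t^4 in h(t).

Write h(t) = at^4 + bt^3 + ct^2 + dt + e. Substituting each data point gives a linear system:
  81a - 27b + 9c - 3d + e = -121
  16a - 8b + 4c - 2d + e = -19
  e = 5
  256a + 64b + 16c + 4d + e = -499
  1296a + 216b + 36c + 6d + e = -2659
Solving the system yields a = -2, b = -1, c = 3, d = 6, e = 5.
So h(t) = -2t^4 - t^3 + 3t^2 + 6t + 5.
The leading coefficient is -2.

-2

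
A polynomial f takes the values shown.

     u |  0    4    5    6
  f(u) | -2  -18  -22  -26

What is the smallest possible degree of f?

Divided differences on the nodes 0, 4, 5, 6:
  order 0: -2  -18  -22  -26
  order 1: -4  -4  -4
  order 2: 0  0
  order 3: 0
The order-1 divided differences are all -4 (nonzero) and every higher order vanishes, so the data lies on a polynomial of degree exactly 1.

1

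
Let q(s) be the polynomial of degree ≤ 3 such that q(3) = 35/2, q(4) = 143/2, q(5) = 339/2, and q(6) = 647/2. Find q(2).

-9/2

Forward differences of the values at s = 3, 4, 5, 6:
  q  : 35/2  143/2  339/2  647/2
  Δ  : 54  98  154
  Δ^2: 44  56
  Δ^3: 12
The third differences are constant, confirming degree 3.
Interpolating (Newton forward form) and evaluating at s = 2 gives q(2) = -9/2.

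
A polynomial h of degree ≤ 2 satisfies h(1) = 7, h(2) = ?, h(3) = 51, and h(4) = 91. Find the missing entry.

23

On equispaced nodes a degree-2 polynomial has vanishing third forward difference, so
  - h(1) + 3·h(2) - 3·h(3) + h(4) = 0.
Substituting the known values and solving for h(2):
  3·h(2) = 69
  h(2) = 23.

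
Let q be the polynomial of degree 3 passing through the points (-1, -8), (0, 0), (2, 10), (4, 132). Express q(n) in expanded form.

Write q(n) = an^3 + bn^2 + cn + d. Substituting each data point gives a linear system:
  -a + b - c + d = -8
  d = 0
  8a + 4b + 2c + d = 10
  64a + 16b + 4c + d = 132
Solving the system yields a = 3, b = -4, c = 1, d = 0.
So q(n) = 3n^3 - 4n^2 + n.
Check: q(0) = 0. ✓

q(n) = 3n^3 - 4n^2 + n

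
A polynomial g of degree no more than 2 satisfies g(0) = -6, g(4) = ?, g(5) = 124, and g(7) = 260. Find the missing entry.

The 3 known points determine the degree-2 polynomial uniquely.
Write g(x) = ax^2 + bx + c. Substituting each data point gives a linear system:
  c = -6
  25a + 5b + c = 124
  49a + 7b + c = 260
Solving the system yields a = 6, b = -4, c = -6.
So g(x) = 6x^2 - 4x - 6.
Then g(4) = 74.

74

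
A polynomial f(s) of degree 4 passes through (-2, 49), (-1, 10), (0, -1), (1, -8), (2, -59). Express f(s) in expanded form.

Using the Lagrange interpolation formula with nodes -2, -1, 0, 1, 2:
  L_0(s) = (s + 1)s(s - 1)(s - 2) / 24
  L_1(s) = (s + 2)s(s - 1)(s - 2) / -6
  L_2(s) = (s + 2)(s + 1)(s - 1)(s - 2) / 4
  L_3(s) = (s + 2)(s + 1)s(s - 2) / -6
  L_4(s) = (s + 2)(s + 1)s(s - 1) / 24
Then f(s) = 49·L_0(s) + 10·L_1(s) - 1·L_2(s) - 8·L_3(s) - 59·L_4(s).
Expanding and collecting terms gives f(s) = -s^4 - 6s^3 + 3s^2 - 3s - 1.
Check: f(-1) = 10. ✓

f(s) = -s^4 - 6s^3 + 3s^2 - 3s - 1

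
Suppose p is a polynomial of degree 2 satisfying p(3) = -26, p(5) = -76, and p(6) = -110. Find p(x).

Write p(x) = ax^2 + bx + c. Substituting each data point gives a linear system:
  9a + 3b + c = -26
  25a + 5b + c = -76
  36a + 6b + c = -110
Solving the system yields a = -3, b = -1, c = 4.
So p(x) = -3x^2 - x + 4.
Check: p(6) = -110. ✓

p(x) = -3x^2 - x + 4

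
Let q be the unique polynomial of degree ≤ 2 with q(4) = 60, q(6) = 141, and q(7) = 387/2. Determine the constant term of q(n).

-6

Write q(n) = an^2 + bn + c. Substituting each data point gives a linear system:
  16a + 4b + c = 60
  36a + 6b + c = 141
  49a + 7b + c = 387/2
Solving the system yields a = 4, b = 1/2, c = -6.
So q(n) = 4n² + (1/2)n - 6.
The constant term is -6.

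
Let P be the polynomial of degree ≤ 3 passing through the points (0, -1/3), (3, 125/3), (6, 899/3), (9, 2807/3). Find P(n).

P(n) = n^3 + 3n^2 - 4n - 1/3

Write P(n) = an^3 + bn^2 + cn + d. Substituting each data point gives a linear system:
  d = -1/3
  27a + 9b + 3c + d = 125/3
  216a + 36b + 6c + d = 899/3
  729a + 81b + 9c + d = 2807/3
Solving the system yields a = 1, b = 3, c = -4, d = -1/3.
So P(n) = n^3 + 3n^2 - 4n - 1/3.
Check: P(9) = 2807/3. ✓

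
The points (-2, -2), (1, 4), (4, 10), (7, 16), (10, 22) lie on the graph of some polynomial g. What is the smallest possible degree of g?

1

Forward differences of the values at s = -2, 1, 4, 7, 10:
  g  : -2  4  10  16  22
  Δ  : 6  6  6  6
  Δ^2: 0  0  0
  Δ^3: 0  0
  Δ^4: 0
The first differences are constant (6) and nonzero, while all higher differences vanish, so the minimal degree is 1.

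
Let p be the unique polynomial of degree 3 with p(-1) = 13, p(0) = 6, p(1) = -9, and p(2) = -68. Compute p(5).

-869

Using the Lagrange interpolation formula with nodes -1, 0, 1, 2:
  L_0(u) = u(u - 1)(u - 2) / -6
  L_1(u) = (u + 1)(u - 1)(u - 2) / 2
  L_2(u) = (u + 1)u(u - 2) / -2
  L_3(u) = (u + 1)u(u - 1) / 6
Then p(u) = 13·L_0(u) + 6·L_1(u) - 9·L_2(u) - 68·L_3(u).
Expanding and collecting terms gives p(u) = -6u^3 - 4u^2 - 5u + 6.
Evaluating at u = 5: p(5) = -869.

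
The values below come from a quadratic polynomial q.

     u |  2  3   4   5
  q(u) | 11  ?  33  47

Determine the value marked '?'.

21

On equispaced nodes a degree-2 polynomial has vanishing third forward difference, so
  - q(2) + 3·q(3) - 3·q(4) + q(5) = 0.
Substituting the known values and solving for q(3):
  3·q(3) = 63
  q(3) = 21.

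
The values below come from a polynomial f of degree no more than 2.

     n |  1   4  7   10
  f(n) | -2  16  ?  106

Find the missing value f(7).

52

On equispaced nodes a degree-2 polynomial has vanishing third forward difference, so
  - f(1) + 3·f(4) - 3·f(7) + f(10) = 0.
Substituting the known values and solving for f(7):
  -3·f(7) = -156
  f(7) = 52.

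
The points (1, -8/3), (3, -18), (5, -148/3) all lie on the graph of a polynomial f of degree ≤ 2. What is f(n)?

Using the Lagrange interpolation formula with nodes 1, 3, 5:
  L_0(n) = (n - 3)(n - 5) / 8
  L_1(n) = (n - 1)(n - 5) / -4
  L_2(n) = (n - 1)(n - 3) / 8
Then f(n) = -8/3·L_0(n) - 18·L_1(n) - 148/3·L_2(n).
Expanding and collecting terms gives f(n) = -2n² + (1/3)n - 1.
Check: f(1) = -8/3. ✓

f(n) = -2n^2 + (1/3)n - 1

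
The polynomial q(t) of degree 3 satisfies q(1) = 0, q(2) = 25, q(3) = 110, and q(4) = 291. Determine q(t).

q(t) = 6t^3 - 6t^2 + t - 1

Write q(t) = at^3 + bt^2 + ct + d. Substituting each data point gives a linear system:
  a + b + c + d = 0
  8a + 4b + 2c + d = 25
  27a + 9b + 3c + d = 110
  64a + 16b + 4c + d = 291
Solving the system yields a = 6, b = -6, c = 1, d = -1.
So q(t) = 6t^3 - 6t^2 + t - 1.
Check: q(2) = 25. ✓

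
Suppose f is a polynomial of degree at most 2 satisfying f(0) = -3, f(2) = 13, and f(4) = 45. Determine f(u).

f(u) = 2u^2 + 4u - 3

Write f(u) = au^2 + bu + c. Substituting each data point gives a linear system:
  c = -3
  4a + 2b + c = 13
  16a + 4b + c = 45
Solving the system yields a = 2, b = 4, c = -3.
So f(u) = 2u² + 4u - 3.
Check: f(4) = 45. ✓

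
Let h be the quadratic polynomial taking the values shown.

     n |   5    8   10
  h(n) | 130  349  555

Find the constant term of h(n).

5

Write h(n) = an^2 + bn + c. Substituting each data point gives a linear system:
  25a + 5b + c = 130
  64a + 8b + c = 349
  100a + 10b + c = 555
Solving the system yields a = 6, b = -5, c = 5.
So h(n) = 6n² - 5n + 5.
The constant term is 5.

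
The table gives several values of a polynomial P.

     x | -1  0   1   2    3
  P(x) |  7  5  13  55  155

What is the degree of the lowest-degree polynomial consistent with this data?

3

Forward differences of the values at x = -1, 0, 1, 2, 3:
  P  : 7  5  13  55  155
  Δ  : -2  8  42  100
  Δ^2: 10  34  58
  Δ^3: 24  24
  Δ^4: 0
The third differences are constant (24) and nonzero, while all higher differences vanish, so the minimal degree is 3.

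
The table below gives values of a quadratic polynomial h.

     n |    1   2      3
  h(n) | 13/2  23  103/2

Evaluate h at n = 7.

Write h(n) = an^2 + bn + c. Substituting each data point gives a linear system:
  a + b + c = 13/2
  4a + 2b + c = 23
  9a + 3b + c = 103/2
Solving the system yields a = 6, b = -3/2, c = 2.
So h(n) = 6n² - (3/2)n + 2.
Then h(7) = 571/2.

571/2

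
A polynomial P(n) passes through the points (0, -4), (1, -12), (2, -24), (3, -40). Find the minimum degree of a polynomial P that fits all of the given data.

2

Forward differences of the values at n = 0, 1, 2, 3:
  P  : -4  -12  -24  -40
  Δ  : -8  -12  -16
  Δ^2: -4  -4
  Δ^3: 0
The second differences are constant (-4) and nonzero, while all higher differences vanish, so the minimal degree is 2.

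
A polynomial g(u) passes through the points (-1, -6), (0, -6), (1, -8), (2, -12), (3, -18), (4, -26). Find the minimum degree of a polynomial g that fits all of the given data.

Forward differences of the values at u = -1, 0, 1, 2, 3, 4:
  g  : -6  -6  -8  -12  -18  -26
  Δ  : 0  -2  -4  -6  -8
  Δ^2: -2  -2  -2  -2
  Δ^3: 0  0  0
  Δ^4: 0  0
  Δ^5: 0
The second differences are constant (-2) and nonzero, while all higher differences vanish, so the minimal degree is 2.

2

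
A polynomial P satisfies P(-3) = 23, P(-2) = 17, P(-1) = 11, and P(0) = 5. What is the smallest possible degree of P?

1

Forward differences of the values at n = -3, -2, -1, 0:
  P  : 23  17  11  5
  Δ  : -6  -6  -6
  Δ^2: 0  0
  Δ^3: 0
The first differences are constant (-6) and nonzero, while all higher differences vanish, so the minimal degree is 1.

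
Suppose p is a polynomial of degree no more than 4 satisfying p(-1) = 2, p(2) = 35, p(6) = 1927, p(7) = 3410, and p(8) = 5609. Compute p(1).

Using the Lagrange interpolation formula with nodes -1, 2, 6, 7, 8:
  L_0(n) = (n - 2)(n - 6)(n - 7)(n - 8) / 1512
  L_1(n) = (n + 1)(n - 6)(n - 7)(n - 8) / -360
  L_2(n) = (n + 1)(n - 2)(n - 7)(n - 8) / 56
  L_3(n) = (n + 1)(n - 2)(n - 6)(n - 8) / -40
  L_4(n) = (n + 1)(n - 2)(n - 6)(n - 7) / 108
Then p(n) = 2·L_0(n) + 35·L_1(n) + 1927·L_2(n) + 3410·L_3(n) + 5609·L_4(n).
Expanding and collecting terms gives p(n) = n⁴ + 3n³ - 3n + 1.
Evaluating at n = 1: p(1) = 2.

2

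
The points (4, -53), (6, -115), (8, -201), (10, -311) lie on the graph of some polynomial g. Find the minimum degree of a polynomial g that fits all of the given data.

Forward differences of the values at u = 4, 6, 8, 10:
  g  : -53  -115  -201  -311
  Δ  : -62  -86  -110
  Δ^2: -24  -24
  Δ^3: 0
The second differences are constant (-24) and nonzero, while all higher differences vanish, so the minimal degree is 2.

2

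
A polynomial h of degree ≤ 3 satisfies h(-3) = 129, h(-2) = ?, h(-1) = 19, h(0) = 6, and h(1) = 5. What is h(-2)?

56

On equispaced nodes a degree-3 polynomial has vanishing fourth forward difference, so
  h(-3) - 4·h(-2) + 6·h(-1) - 4·h(0) + h(1) = 0.
Substituting the known values and solving for h(-2):
  -4·h(-2) = -224
  h(-2) = 56.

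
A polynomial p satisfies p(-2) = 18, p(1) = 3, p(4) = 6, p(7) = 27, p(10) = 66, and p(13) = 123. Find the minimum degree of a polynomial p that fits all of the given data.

Forward differences of the values at t = -2, 1, 4, 7, 10, 13:
  p  : 18  3  6  27  66  123
  Δ  : -15  3  21  39  57
  Δ^2: 18  18  18  18
  Δ^3: 0  0  0
  Δ^4: 0  0
  Δ^5: 0
The second differences are constant (18) and nonzero, while all higher differences vanish, so the minimal degree is 2.

2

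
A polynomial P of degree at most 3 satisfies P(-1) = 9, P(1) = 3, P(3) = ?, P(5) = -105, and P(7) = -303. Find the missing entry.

On equispaced nodes a degree-3 polynomial has vanishing fourth forward difference, so
  P(-1) - 4·P(1) + 6·P(3) - 4·P(5) + P(7) = 0.
Substituting the known values and solving for P(3):
  6·P(3) = -114
  P(3) = -19.

-19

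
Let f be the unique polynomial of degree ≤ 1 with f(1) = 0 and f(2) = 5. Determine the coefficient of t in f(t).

Write f(t) = at + b. Substituting each data point gives a linear system:
  a + b = 0
  2a + b = 5
Solving the system yields a = 5, b = -5.
So f(t) = 5t - 5.
The leading coefficient is 5.

5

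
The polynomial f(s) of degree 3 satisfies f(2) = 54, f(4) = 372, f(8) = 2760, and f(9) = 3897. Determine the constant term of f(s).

0

Write f(s) = as^3 + bs^2 + cs + d. Substituting each data point gives a linear system:
  8a + 4b + 2c + d = 54
  64a + 16b + 4c + d = 372
  512a + 64b + 8c + d = 2760
  729a + 81b + 9c + d = 3897
Solving the system yields a = 5, b = 3, c = 1, d = 0.
So f(s) = 5s^3 + 3s^2 + s.
The constant term is 0.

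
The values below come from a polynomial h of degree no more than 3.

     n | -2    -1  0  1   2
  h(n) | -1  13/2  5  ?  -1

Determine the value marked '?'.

1/2

The 4 known points determine the degree-3 polynomial uniquely.
Write h(n) = an^3 + bn^2 + cn + d. Substituting each data point gives a linear system:
  -8a + 4b - 2c + d = -1
  -a + b - c + d = 13/2
  d = 5
  8a + 4b + 2c + d = -1
Solving the system yields a = 1, b = -3/2, c = -4, d = 5.
So h(n) = n³ - (3/2)n² - 4n + 5.
Then h(1) = 1/2.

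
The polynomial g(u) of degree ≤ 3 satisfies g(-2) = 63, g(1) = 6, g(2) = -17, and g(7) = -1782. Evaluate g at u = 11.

-7334

Write g(u) = au^3 + bu^2 + cu + d. Substituting each data point gives a linear system:
  -8a + 4b - 2c + d = 63
  a + b + c + d = 6
  8a + 4b + 2c + d = -17
  343a + 49b + 7c + d = -1782
Solving the system yields a = -6, b = 5, c = 4, d = 3.
So g(u) = -6u³ + 5u² + 4u + 3.
Then g(11) = -7334.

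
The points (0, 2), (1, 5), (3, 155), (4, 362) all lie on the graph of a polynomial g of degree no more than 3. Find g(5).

Write g(u) = au^3 + bu^2 + cu + d. Substituting each data point gives a linear system:
  d = 2
  a + b + c + d = 5
  27a + 9b + 3c + d = 155
  64a + 16b + 4c + d = 362
Solving the system yields a = 5, b = 4, c = -6, d = 2.
So g(u) = 5u³ + 4u² - 6u + 2.
Then g(5) = 697.

697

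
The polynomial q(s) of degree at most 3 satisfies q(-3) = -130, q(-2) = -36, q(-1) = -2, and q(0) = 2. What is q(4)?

318

Forward differences of the values at s = -3, -2, -1, 0:
  q  : -130  -36  -2  2
  Δ  : 94  34  4
  Δ^2: -60  -30
  Δ^3: 30
The third differences are constant, confirming degree 3.
Interpolating (Newton forward form) and evaluating at s = 4 gives q(4) = 318.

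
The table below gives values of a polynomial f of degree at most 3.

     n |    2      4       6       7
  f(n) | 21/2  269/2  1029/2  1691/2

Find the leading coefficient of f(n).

3

Write f(n) = an^3 + bn^2 + cn + d. Substituting each data point gives a linear system:
  8a + 4b + 2c + d = 21/2
  64a + 16b + 4c + d = 269/2
  216a + 36b + 6c + d = 1029/2
  343a + 49b + 7c + d = 1691/2
Solving the system yields a = 3, b = -4, c = 2, d = -3/2.
So f(n) = 3n^3 - 4n^2 + 2n - 3/2.
The leading coefficient is 3.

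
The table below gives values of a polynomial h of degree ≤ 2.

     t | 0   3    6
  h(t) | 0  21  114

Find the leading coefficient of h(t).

4

Write h(t) = at^2 + bt + c. Substituting each data point gives a linear system:
  c = 0
  9a + 3b + c = 21
  36a + 6b + c = 114
Solving the system yields a = 4, b = -5, c = 0.
So h(t) = 4t² - 5t.
The leading coefficient is 4.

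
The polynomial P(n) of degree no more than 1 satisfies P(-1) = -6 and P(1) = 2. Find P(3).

Using the Lagrange interpolation formula with nodes -1, 1:
  L_0(n) = (n - 1) / -2
  L_1(n) = (n + 1) / 2
Then P(n) = -6·L_0(n) + 2·L_1(n).
Expanding and collecting terms gives P(n) = 4n - 2.
Evaluating at n = 3: P(3) = 10.

10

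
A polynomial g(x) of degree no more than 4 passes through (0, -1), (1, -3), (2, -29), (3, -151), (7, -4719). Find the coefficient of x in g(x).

Write g(x) = ax^4 + bx^3 + cx^2 + dx + e. Substituting each data point gives a linear system:
  e = -1
  a + b + c + d + e = -3
  16a + 8b + 4c + 2d + e = -29
  81a + 27b + 9c + 3d + e = -151
  2401a + 343b + 49c + 7d + e = -4719
Solving the system yields a = -2, b = 0, c = 2, d = -2, e = -1.
So g(x) = -2x^4 + 2x^2 - 2x - 1.
The coefficient of x is -2.

-2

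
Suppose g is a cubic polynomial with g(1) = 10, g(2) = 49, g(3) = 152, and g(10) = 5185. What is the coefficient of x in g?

-2

Write g(x) = ax^3 + bx^2 + cx + d. Substituting each data point gives a linear system:
  a + b + c + d = 10
  8a + 4b + 2c + d = 49
  27a + 9b + 3c + d = 152
  1000a + 100b + 10c + d = 5185
Solving the system yields a = 5, b = 2, c = -2, d = 5.
So g(x) = 5x³ + 2x² - 2x + 5.
The coefficient of x is -2.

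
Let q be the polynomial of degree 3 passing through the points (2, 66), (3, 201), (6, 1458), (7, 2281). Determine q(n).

Using the Lagrange interpolation formula with nodes 2, 3, 6, 7:
  L_0(n) = (n - 3)(n - 6)(n - 7) / -20
  L_1(n) = (n - 2)(n - 6)(n - 7) / 12
  L_2(n) = (n - 2)(n - 3)(n - 7) / -12
  L_3(n) = (n - 2)(n - 3)(n - 6) / 20
Then q(n) = 66·L_0(n) + 201·L_1(n) + 1458·L_2(n) + 2281·L_3(n).
Expanding and collecting terms gives q(n) = 6n³ + 5n² - 4n + 6.
Check: q(7) = 2281. ✓

q(n) = 6n^3 + 5n^2 - 4n + 6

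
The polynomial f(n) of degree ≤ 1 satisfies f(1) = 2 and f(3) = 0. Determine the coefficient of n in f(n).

Write f(n) = an + b. Substituting each data point gives a linear system:
  a + b = 2
  3a + b = 0
Solving the system yields a = -1, b = 3.
So f(n) = -n + 3.
The leading coefficient is -1.

-1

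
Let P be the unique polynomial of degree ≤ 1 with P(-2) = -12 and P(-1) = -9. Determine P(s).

Using the Lagrange interpolation formula with nodes -2, -1:
  L_0(s) = (s + 1) / -1
  L_1(s) = (s + 2) / 1
Then P(s) = -12·L_0(s) - 9·L_1(s).
Expanding and collecting terms gives P(s) = 3s - 6.
Check: P(-1) = -9. ✓

P(s) = 3s - 6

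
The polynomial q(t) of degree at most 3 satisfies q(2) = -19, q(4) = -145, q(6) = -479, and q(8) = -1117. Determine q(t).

q(t) = -2t^3 - 2t^2 + 5t - 5

Using the Lagrange interpolation formula with nodes 2, 4, 6, 8:
  L_0(t) = (t - 4)(t - 6)(t - 8) / -48
  L_1(t) = (t - 2)(t - 6)(t - 8) / 16
  L_2(t) = (t - 2)(t - 4)(t - 8) / -16
  L_3(t) = (t - 2)(t - 4)(t - 6) / 48
Then q(t) = -19·L_0(t) - 145·L_1(t) - 479·L_2(t) - 1117·L_3(t).
Expanding and collecting terms gives q(t) = -2t^3 - 2t^2 + 5t - 5.
Check: q(6) = -479. ✓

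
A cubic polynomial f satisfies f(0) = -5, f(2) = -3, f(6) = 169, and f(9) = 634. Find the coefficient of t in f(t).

-1

Write f(t) = at^3 + bt^2 + ct + d. Substituting each data point gives a linear system:
  d = -5
  8a + 4b + 2c + d = -3
  216a + 36b + 6c + d = 169
  729a + 81b + 9c + d = 634
Solving the system yields a = 1, b = -1, c = -1, d = -5.
So f(t) = t^3 - t^2 - t - 5.
The coefficient of t is -1.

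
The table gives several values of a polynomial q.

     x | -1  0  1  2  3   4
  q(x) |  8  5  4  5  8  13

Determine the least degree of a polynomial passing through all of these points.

2

Forward differences of the values at x = -1, 0, 1, 2, 3, 4:
  q  : 8  5  4  5  8  13
  Δ  : -3  -1  1  3  5
  Δ^2: 2  2  2  2
  Δ^3: 0  0  0
  Δ^4: 0  0
  Δ^5: 0
The second differences are constant (2) and nonzero, while all higher differences vanish, so the minimal degree is 2.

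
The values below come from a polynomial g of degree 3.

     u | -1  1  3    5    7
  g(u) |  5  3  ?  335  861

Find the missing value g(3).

On equispaced nodes a degree-3 polynomial has vanishing fourth forward difference, so
  g(-1) - 4·g(1) + 6·g(3) - 4·g(5) + g(7) = 0.
Substituting the known values and solving for g(3):
  6·g(3) = 486
  g(3) = 81.

81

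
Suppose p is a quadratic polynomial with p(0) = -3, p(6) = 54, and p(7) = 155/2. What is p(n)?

p(n) = 2n^2 - (5/2)n - 3

Using the Lagrange interpolation formula with nodes 0, 6, 7:
  L_0(n) = (n - 6)(n - 7) / 42
  L_1(n) = n(n - 7) / -6
  L_2(n) = n(n - 6) / 7
Then p(n) = -3·L_0(n) + 54·L_1(n) + 155/2·L_2(n).
Expanding and collecting terms gives p(n) = 2n^2 - (5/2)n - 3.
Check: p(6) = 54. ✓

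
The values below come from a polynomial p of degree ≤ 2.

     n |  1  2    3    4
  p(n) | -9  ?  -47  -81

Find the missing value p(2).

On equispaced nodes a degree-2 polynomial has vanishing third forward difference, so
  - p(1) + 3·p(2) - 3·p(3) + p(4) = 0.
Substituting the known values and solving for p(2):
  3·p(2) = -69
  p(2) = -23.

-23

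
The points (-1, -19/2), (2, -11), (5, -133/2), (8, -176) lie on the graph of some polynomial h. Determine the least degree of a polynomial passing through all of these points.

2

Forward differences of the values at u = -1, 2, 5, 8:
  h  : -19/2  -11  -133/2  -176
  Δ  : -3/2  -111/2  -219/2
  Δ^2: -54  -54
  Δ^3: 0
The second differences are constant (-54) and nonzero, while all higher differences vanish, so the minimal degree is 2.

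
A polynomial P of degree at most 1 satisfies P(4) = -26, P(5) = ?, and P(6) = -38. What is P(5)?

The 2 known points determine the degree-1 polynomial uniquely.
Write P(t) = at + b. Substituting each data point gives a linear system:
  4a + b = -26
  6a + b = -38
Solving the system yields a = -6, b = -2.
So P(t) = -6t - 2.
Then P(5) = -32.

-32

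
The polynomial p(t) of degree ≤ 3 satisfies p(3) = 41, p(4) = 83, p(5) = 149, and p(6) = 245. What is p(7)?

Forward differences of the values at t = 3, 4, 5, 6:
  p  : 41  83  149  245
  Δ  : 42  66  96
  Δ^2: 24  30
  Δ^3: 6
The third differences are constant, confirming degree 3.
Interpolating (Newton forward form) and evaluating at t = 7 gives p(7) = 377.

377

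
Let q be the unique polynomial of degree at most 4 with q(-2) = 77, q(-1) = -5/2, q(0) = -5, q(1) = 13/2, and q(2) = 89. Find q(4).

Write q(x) = ax^4 + bx^3 + cx^2 + dx + e. Substituting each data point gives a linear system:
  16a - 8b + 4c - 2d + e = 77
  a - b + c - d + e = -5/2
  e = -5
  a + b + c + d + e = 13/2
  16a + 8b + 4c + 2d + e = 89
Solving the system yields a = 5, b = -1/2, c = 2, d = 5, e = -5.
So q(x) = 5x^4 - (1/2)x^3 + 2x^2 + 5x - 5.
Then q(4) = 1295.

1295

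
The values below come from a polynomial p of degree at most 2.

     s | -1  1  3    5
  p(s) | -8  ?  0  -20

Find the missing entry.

4

The 3 known points determine the degree-2 polynomial uniquely.
Write p(s) = as^2 + bs + c. Substituting each data point gives a linear system:
  a - b + c = -8
  9a + 3b + c = 0
  25a + 5b + c = -20
Solving the system yields a = -2, b = 6, c = 0.
So p(s) = -2s^2 + 6s.
Then p(1) = 4.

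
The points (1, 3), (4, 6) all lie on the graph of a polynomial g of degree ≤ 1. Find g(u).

Using the Lagrange interpolation formula with nodes 1, 4:
  L_0(u) = (u - 4) / -3
  L_1(u) = (u - 1) / 3
Then g(u) = 3·L_0(u) + 6·L_1(u).
Expanding and collecting terms gives g(u) = u + 2.
Check: g(1) = 3. ✓

g(u) = u + 2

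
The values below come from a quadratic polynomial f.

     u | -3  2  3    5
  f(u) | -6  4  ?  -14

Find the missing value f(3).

The 3 known points determine the degree-2 polynomial uniquely.
Write f(u) = au^2 + bu + c. Substituting each data point gives a linear system:
  9a - 3b + c = -6
  4a + 2b + c = 4
  25a + 5b + c = -14
Solving the system yields a = -1, b = 1, c = 6.
So f(u) = -u^2 + u + 6.
Then f(3) = 0.

0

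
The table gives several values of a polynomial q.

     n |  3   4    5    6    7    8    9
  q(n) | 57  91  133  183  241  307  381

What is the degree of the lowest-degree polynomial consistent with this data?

2

Forward differences of the values at n = 3, 4, 5, 6, 7, 8, 9:
  q  : 57  91  133  183  241  307  381
  Δ  : 34  42  50  58  66  74
  Δ^2: 8  8  8  8  8
  Δ^3: 0  0  0  0
  Δ^4: 0  0  0
  Δ^5: 0  0
  Δ^6: 0
The second differences are constant (8) and nonzero, while all higher differences vanish, so the minimal degree is 2.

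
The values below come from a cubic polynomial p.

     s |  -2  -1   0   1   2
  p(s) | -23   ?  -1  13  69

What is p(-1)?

On equispaced nodes a degree-3 polynomial has vanishing fourth forward difference, so
  p(-2) - 4·p(-1) + 6·p(0) - 4·p(1) + p(2) = 0.
Substituting the known values and solving for p(-1):
  -4·p(-1) = 12
  p(-1) = -3.

-3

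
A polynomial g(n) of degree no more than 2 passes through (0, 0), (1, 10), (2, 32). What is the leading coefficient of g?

6

Write g(n) = an^2 + bn + c. Substituting each data point gives a linear system:
  c = 0
  a + b + c = 10
  4a + 2b + c = 32
Solving the system yields a = 6, b = 4, c = 0.
So g(n) = 6n^2 + 4n.
The leading coefficient is 6.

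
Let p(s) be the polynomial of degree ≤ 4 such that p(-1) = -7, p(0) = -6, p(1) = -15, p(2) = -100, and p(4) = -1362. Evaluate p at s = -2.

-72

Write p(s) = as^4 + bs^3 + cs^2 + ds + e. Substituting each data point gives a linear system:
  a - b + c - d + e = -7
  e = -6
  a + b + c + d + e = -15
  16a + 8b + 4c + 2d + e = -100
  256a + 64b + 16c + 4d + e = -1362
Solving the system yields a = -5, b = -1, c = 0, d = -3, e = -6.
So p(s) = -5s⁴ - s³ - 3s - 6.
Then p(-2) = -72.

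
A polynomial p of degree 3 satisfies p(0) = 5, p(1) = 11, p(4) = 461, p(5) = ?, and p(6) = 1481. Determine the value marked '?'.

875

The 4 known points determine the degree-3 polynomial uniquely.
Write p(n) = an^3 + bn^2 + cn + d. Substituting each data point gives a linear system:
  d = 5
  a + b + c + d = 11
  64a + 16b + 4c + d = 461
  216a + 36b + 6c + d = 1481
Solving the system yields a = 6, b = 6, c = -6, d = 5.
So p(n) = 6n^3 + 6n^2 - 6n + 5.
Then p(5) = 875.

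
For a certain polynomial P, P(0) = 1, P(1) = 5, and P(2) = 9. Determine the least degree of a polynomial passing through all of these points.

Forward differences of the values at n = 0, 1, 2:
  P  : 1  5  9
  Δ  : 4  4
  Δ^2: 0
The first differences are constant (4) and nonzero, while all higher differences vanish, so the minimal degree is 1.

1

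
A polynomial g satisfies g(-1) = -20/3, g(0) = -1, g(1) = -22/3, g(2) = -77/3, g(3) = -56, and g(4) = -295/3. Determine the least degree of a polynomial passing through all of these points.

Forward differences of the values at u = -1, 0, 1, 2, 3, 4:
  g  : -20/3  -1  -22/3  -77/3  -56  -295/3
  Δ  : 17/3  -19/3  -55/3  -91/3  -127/3
  Δ^2: -12  -12  -12  -12
  Δ^3: 0  0  0
  Δ^4: 0  0
  Δ^5: 0
The second differences are constant (-12) and nonzero, while all higher differences vanish, so the minimal degree is 2.

2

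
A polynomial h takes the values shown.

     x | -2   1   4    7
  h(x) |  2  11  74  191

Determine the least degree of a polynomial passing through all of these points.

2

Forward differences of the values at x = -2, 1, 4, 7:
  h  : 2  11  74  191
  Δ  : 9  63  117
  Δ^2: 54  54
  Δ^3: 0
The second differences are constant (54) and nonzero, while all higher differences vanish, so the minimal degree is 2.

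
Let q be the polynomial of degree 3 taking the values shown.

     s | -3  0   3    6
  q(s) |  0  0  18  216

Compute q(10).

1040

Using the Lagrange interpolation formula with nodes -3, 0, 3, 6:
  L_0(s) = s(s - 3)(s - 6) / -162
  L_1(s) = (s + 3)(s - 3)(s - 6) / 54
  L_2(s) = (s + 3)s(s - 6) / -54
  L_3(s) = (s + 3)s(s - 3) / 162
Then q(s) = 0·L_0(s) + 0·L_1(s) + 18·L_2(s) + 216·L_3(s).
Expanding and collecting terms gives q(s) = s^3 + s^2 - 6s.
Evaluating at s = 10: q(10) = 1040.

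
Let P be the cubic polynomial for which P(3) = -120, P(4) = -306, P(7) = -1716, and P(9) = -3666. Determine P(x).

P(x) = -5x^3 - x^2 + 6x + 6

Using the Lagrange interpolation formula with nodes 3, 4, 7, 9:
  L_0(x) = (x - 4)(x - 7)(x - 9) / -24
  L_1(x) = (x - 3)(x - 7)(x - 9) / 15
  L_2(x) = (x - 3)(x - 4)(x - 9) / -24
  L_3(x) = (x - 3)(x - 4)(x - 7) / 60
Then P(x) = -120·L_0(x) - 306·L_1(x) - 1716·L_2(x) - 3666·L_3(x).
Expanding and collecting terms gives P(x) = -5x^3 - x^2 + 6x + 6.
Check: P(4) = -306. ✓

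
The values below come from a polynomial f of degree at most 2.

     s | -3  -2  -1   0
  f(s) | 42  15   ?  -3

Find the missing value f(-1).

0

On equispaced nodes a degree-2 polynomial has vanishing third forward difference, so
  - f(-3) + 3·f(-2) - 3·f(-1) + f(0) = 0.
Substituting the known values and solving for f(-1):
  -3·f(-1) = 0
  f(-1) = 0.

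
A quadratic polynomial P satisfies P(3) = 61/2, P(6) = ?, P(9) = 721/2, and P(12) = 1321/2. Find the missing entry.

The 3 known points determine the degree-2 polynomial uniquely.
Write P(n) = an^2 + bn + c. Substituting each data point gives a linear system:
  9a + 3b + c = 61/2
  81a + 9b + c = 721/2
  144a + 12b + c = 1321/2
Solving the system yields a = 5, b = -5, c = 1/2.
So P(n) = 5n² - 5n + 1/2.
Then P(6) = 301/2.

301/2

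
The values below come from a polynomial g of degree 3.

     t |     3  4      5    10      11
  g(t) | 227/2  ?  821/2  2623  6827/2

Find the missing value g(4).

The 4 known points determine the degree-3 polynomial uniquely.
Write g(t) = at^3 + bt^2 + ct + d. Substituting each data point gives a linear system:
  27a + 9b + 3c + d = 227/2
  125a + 25b + 5c + d = 821/2
  1000a + 100b + 10c + d = 2623
  1331a + 121b + 11c + d = 6827/2
Solving the system yields a = 2, b = 6, c = 5/2, d = -2.
So g(t) = 2t³ + 6t² + (5/2)t - 2.
Then g(4) = 232.

232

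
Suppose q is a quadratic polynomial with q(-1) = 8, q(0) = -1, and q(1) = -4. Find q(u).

q(u) = 3u^2 - 6u - 1

Write q(u) = au^2 + bu + c. Substituting each data point gives a linear system:
  a - b + c = 8
  c = -1
  a + b + c = -4
Solving the system yields a = 3, b = -6, c = -1.
So q(u) = 3u^2 - 6u - 1.
Check: q(-1) = 8. ✓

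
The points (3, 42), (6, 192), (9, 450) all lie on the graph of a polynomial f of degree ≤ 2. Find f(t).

f(t) = 6t^2 - 4t

Write f(t) = at^2 + bt + c. Substituting each data point gives a linear system:
  9a + 3b + c = 42
  36a + 6b + c = 192
  81a + 9b + c = 450
Solving the system yields a = 6, b = -4, c = 0.
So f(t) = 6t² - 4t.
Check: f(6) = 192. ✓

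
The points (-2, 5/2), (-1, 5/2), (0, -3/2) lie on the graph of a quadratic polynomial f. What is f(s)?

f(s) = -2s^2 - 6s - 3/2

Using the Lagrange interpolation formula with nodes -2, -1, 0:
  L_0(s) = (s + 1)s / 2
  L_1(s) = (s + 2)s / -1
  L_2(s) = (s + 2)(s + 1) / 2
Then f(s) = 5/2·L_0(s) + 5/2·L_1(s) - 3/2·L_2(s).
Expanding and collecting terms gives f(s) = -2s^2 - 6s - 3/2.
Check: f(-2) = 5/2. ✓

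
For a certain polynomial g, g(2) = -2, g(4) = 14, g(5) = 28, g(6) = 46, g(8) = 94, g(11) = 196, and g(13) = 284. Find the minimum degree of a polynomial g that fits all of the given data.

2

Divided differences on the nodes 2, 4, 5, 6, 8, 11, 13:
  order 0: -2  14  28  46  94  196  284
  order 1: 8  14  18  24  34  44
  order 2: 2  2  2  2  2
  order 3: 0  0  0  0
  order 4: 0  0  0
  order 5: 0  0
  order 6: 0
The order-2 divided differences are all 2 (nonzero) and every higher order vanishes, so the data lies on a polynomial of degree exactly 2.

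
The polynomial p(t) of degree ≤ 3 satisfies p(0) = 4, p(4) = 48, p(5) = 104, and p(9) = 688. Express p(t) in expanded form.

p(t) = t^3 - 5t + 4

Write p(t) = at^3 + bt^2 + ct + d. Substituting each data point gives a linear system:
  d = 4
  64a + 16b + 4c + d = 48
  125a + 25b + 5c + d = 104
  729a + 81b + 9c + d = 688
Solving the system yields a = 1, b = 0, c = -5, d = 4.
So p(t) = t^3 - 5t + 4.
Check: p(4) = 48. ✓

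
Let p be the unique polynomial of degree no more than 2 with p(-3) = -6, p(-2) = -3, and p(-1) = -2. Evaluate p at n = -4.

-11

Forward differences of the values at n = -3, -2, -1:
  p  : -6  -3  -2
  Δ  : 3  1
  Δ^2: -2
The second differences are constant, confirming degree 2.
Interpolating (Newton forward form) and evaluating at n = -4 gives p(-4) = -11.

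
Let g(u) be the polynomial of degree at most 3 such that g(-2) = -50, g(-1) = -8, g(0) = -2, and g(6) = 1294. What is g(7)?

2056

Using the Lagrange interpolation formula with nodes -2, -1, 0, 6:
  L_0(u) = (u + 1)u(u - 6) / -16
  L_1(u) = (u + 2)u(u - 6) / 7
  L_2(u) = (u + 2)(u + 1)(u - 6) / -12
  L_3(u) = (u + 2)(u + 1)u / 336
Then g(u) = -50·L_0(u) - 8·L_1(u) - 2·L_2(u) + 1294·L_3(u).
Expanding and collecting terms gives g(u) = 6u^3 - 2.
Evaluating at u = 7: g(7) = 2056.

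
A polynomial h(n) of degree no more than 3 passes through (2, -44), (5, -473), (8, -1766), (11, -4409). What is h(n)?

Write h(n) = an^3 + bn^2 + cn + d. Substituting each data point gives a linear system:
  8a + 4b + 2c + d = -44
  125a + 25b + 5c + d = -473
  512a + 64b + 8c + d = -1766
  1331a + 121b + 11c + d = -4409
Solving the system yields a = -3, b = -3, c = -5, d = 2.
So h(n) = -3n^3 - 3n^2 - 5n + 2.
Check: h(2) = -44. ✓

h(n) = -3n^3 - 3n^2 - 5n + 2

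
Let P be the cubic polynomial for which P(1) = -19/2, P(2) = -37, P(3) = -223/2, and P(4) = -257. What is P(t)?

P(t) = -4t^3 + (1/2)t^2 - t - 5

Using the Lagrange interpolation formula with nodes 1, 2, 3, 4:
  L_0(t) = (t - 2)(t - 3)(t - 4) / -6
  L_1(t) = (t - 1)(t - 3)(t - 4) / 2
  L_2(t) = (t - 1)(t - 2)(t - 4) / -2
  L_3(t) = (t - 1)(t - 2)(t - 3) / 6
Then P(t) = -19/2·L_0(t) - 37·L_1(t) - 223/2·L_2(t) - 257·L_3(t).
Expanding and collecting terms gives P(t) = -4t^3 + (1/2)t^2 - t - 5.
Check: P(2) = -37. ✓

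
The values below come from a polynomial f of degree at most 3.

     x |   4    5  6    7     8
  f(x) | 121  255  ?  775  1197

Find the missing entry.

467

The 4 known points determine the degree-3 polynomial uniquely.
Write f(x) = ax^3 + bx^2 + cx + d. Substituting each data point gives a linear system:
  64a + 16b + 4c + d = 121
  125a + 25b + 5c + d = 255
  343a + 49b + 7c + d = 775
  512a + 64b + 8c + d = 1197
Solving the system yields a = 3, b = -6, c = 5, d = 5.
So f(x) = 3x³ - 6x² + 5x + 5.
Then f(6) = 467.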